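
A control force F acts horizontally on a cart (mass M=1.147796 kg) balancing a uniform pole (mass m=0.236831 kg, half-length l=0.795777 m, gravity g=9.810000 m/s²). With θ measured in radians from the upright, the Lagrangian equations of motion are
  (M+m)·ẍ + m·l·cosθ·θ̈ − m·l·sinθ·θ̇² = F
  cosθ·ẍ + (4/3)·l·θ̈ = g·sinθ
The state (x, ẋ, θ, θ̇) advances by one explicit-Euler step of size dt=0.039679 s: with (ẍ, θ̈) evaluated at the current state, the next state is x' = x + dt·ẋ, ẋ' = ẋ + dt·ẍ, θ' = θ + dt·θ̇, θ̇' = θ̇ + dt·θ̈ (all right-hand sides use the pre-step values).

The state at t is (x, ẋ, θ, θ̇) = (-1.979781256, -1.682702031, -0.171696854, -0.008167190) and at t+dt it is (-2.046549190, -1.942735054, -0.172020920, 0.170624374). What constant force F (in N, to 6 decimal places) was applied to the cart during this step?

F = -8.237310 N

ẍ = (ẋ'−ẋ)/dt = (-1.942735054−-1.682702031)/0.039679 = -6.553417
θ̈ = (θ̇'−θ̇)/dt = (0.170624374−-0.008167190)/0.039679 = 4.505949
sinθ=-0.170854, cosθ=0.985296
F = (M+m)·ẍ + m·l·cosθ·θ̈ − m·l·sinθ·θ̇² = -9.074038 + 0.836726 − -0.000002 = -8.237310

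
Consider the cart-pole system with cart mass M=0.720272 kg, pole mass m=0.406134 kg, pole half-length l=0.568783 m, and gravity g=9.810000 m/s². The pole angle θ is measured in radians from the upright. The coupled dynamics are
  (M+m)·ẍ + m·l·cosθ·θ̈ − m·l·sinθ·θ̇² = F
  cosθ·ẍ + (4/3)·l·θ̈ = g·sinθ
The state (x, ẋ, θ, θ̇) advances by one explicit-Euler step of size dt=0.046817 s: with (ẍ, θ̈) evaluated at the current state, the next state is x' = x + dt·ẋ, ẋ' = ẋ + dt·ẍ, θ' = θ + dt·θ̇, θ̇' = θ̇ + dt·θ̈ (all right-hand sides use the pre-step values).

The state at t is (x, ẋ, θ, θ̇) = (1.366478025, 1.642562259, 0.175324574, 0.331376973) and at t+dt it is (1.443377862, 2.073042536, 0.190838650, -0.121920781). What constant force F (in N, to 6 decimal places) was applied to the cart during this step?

F = 8.150478 N

ẍ = (ẋ'−ẋ)/dt = (2.073042536−1.642562259)/0.046817 = 9.194956
θ̈ = (θ̇'−θ̇)/dt = (-0.121920781−0.331376973)/0.046817 = -9.682332
sinθ=0.174428, cosθ=0.984670
F = (M+m)·ẍ + m·l·cosθ·θ̈ − m·l·sinθ·θ̇² = 10.357254 + -2.202352 − 0.004425 = 8.150478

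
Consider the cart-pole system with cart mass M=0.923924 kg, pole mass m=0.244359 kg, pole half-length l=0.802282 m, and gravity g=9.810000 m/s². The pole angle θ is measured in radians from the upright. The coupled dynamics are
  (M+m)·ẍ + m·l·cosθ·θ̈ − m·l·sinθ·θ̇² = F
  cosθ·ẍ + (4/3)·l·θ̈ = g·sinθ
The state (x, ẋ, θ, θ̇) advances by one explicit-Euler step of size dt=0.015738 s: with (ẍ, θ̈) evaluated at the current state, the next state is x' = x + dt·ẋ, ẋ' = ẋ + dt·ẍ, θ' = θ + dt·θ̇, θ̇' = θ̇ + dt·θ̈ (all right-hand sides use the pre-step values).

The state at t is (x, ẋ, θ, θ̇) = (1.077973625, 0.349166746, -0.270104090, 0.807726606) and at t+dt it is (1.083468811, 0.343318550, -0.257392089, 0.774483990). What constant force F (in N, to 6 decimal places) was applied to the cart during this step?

ẍ = (ẋ'−ẋ)/dt = (0.343318550−0.349166746)/0.015738 = -0.371597
θ̈ = (θ̇'−θ̇)/dt = (0.774483990−0.807726606)/0.015738 = -2.112252
sinθ=-0.266832, cosθ=0.963743
F = (M+m)·ẍ + m·l·cosθ·θ̈ − m·l·sinθ·θ̇² = -0.434131 + -0.399082 − -0.034129 = -0.799084

F = -0.799084 N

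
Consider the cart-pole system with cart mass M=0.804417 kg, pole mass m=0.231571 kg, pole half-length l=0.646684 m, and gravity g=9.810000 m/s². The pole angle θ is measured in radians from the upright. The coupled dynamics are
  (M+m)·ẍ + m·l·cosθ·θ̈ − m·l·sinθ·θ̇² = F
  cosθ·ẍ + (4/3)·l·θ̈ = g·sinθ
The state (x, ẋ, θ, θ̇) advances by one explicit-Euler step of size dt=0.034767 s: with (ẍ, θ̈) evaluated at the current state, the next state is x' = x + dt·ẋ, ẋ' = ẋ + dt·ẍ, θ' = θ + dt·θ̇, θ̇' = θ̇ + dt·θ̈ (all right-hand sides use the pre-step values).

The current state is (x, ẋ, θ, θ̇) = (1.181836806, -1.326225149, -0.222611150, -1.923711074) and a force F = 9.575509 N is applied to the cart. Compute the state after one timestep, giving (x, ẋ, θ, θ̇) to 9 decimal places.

(1.135727936, -0.934145748, -0.289492813, -2.454538814)

sinθ=-0.220777091, cosθ=0.975324293
temp = (F + m·l·θ̇²·sinθ)/(M+m) = (9.575509 + -0.122351693)/1.035988 = 9.124774908
θ̈ = (g·sinθ − cosθ·temp)/(l·(4/3 − m·cos²θ/(M+m))) = -15.268149112
ẍ = temp − m·l·θ̈·cosθ/(M+m) = 11.277343485
Euler: x'=1.181836806+0.034767·-1.326225149=1.135727936, ẋ'=-1.326225149+0.034767·11.277343485=-0.934145748
       θ'=-0.222611150+0.034767·-1.923711074=-0.289492813, θ̇'=-1.923711074+0.034767·-15.268149112=-2.454538814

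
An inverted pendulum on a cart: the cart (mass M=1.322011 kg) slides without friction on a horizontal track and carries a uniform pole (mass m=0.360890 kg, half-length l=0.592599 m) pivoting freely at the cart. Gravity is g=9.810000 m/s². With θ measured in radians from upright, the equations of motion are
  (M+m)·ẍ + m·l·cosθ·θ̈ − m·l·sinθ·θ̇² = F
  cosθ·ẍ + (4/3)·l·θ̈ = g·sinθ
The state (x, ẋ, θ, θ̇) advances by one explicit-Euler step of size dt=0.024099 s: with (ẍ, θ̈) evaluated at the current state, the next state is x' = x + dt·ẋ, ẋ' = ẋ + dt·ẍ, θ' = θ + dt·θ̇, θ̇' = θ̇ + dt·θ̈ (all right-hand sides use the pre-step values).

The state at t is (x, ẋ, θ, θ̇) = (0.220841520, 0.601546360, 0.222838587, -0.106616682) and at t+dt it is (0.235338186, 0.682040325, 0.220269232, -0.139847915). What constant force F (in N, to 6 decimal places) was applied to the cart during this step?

F = 5.332969 N

ẍ = (ẋ'−ẋ)/dt = (0.682040325−0.601546360)/0.024099 = 3.340137
θ̈ = (θ̇'−θ̇)/dt = (-0.139847915−-0.106616682)/0.024099 = -1.378947
sinθ=0.220999, cosθ=0.975274
F = (M+m)·ẍ + m·l·cosθ·θ̈ − m·l·sinθ·θ̇² = 5.621120 + -0.287614 − 0.000537 = 5.332969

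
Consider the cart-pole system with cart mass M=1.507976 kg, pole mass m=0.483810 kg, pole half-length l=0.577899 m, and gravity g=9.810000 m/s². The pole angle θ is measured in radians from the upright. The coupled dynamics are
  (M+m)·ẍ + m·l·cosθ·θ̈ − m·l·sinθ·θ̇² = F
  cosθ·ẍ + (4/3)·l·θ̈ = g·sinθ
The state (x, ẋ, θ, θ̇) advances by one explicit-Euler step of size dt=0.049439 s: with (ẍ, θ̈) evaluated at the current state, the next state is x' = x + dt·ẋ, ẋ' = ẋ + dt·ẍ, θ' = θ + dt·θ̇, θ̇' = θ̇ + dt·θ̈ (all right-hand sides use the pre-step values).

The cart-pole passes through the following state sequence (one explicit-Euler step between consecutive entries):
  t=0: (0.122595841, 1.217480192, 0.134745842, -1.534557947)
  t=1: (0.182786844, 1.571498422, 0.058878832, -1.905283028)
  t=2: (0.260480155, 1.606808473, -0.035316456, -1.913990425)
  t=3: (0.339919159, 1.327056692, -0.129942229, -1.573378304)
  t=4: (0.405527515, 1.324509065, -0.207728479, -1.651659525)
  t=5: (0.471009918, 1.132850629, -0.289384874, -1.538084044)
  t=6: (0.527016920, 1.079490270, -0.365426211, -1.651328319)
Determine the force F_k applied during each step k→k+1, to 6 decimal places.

F_0 = 12.096584 N
F_1 = 1.313680 N
F_2 = -9.309335 N
F_3 = -0.451926 N
F_4 = -6.935687 N
F_5 = -2.574823 N

step 0→1:
  ẍ = (ẋ'−ẋ)/dt = (1.571498422−1.217480192)/0.049439 = 7.160708
  θ̈ = (θ̇'−θ̇)/dt = (-1.905283028−-1.534557947)/0.049439 = -7.498636
  sinθ=0.134338, cosθ=0.990936
  F = (M+m)·ẍ + m·l·cosθ·θ̈ − m·l·sinθ·θ̇² = 14.262597 + -2.077564 − 0.088449 = 12.096584
step 1→2:
  ẍ = (ẋ'−ẋ)/dt = (1.606808473−1.571498422)/0.049439 = 0.714215
  θ̈ = (θ̇'−θ̇)/dt = (-1.913990425−-1.905283028)/0.049439 = -0.176124
  sinθ=0.058845, cosθ=0.998267
  F = (M+m)·ẍ + m·l·cosθ·θ̈ − m·l·sinθ·θ̇² = 1.422562 + -0.049158 − 0.059725 = 1.313680
step 2→3:
  ẍ = (ẋ'−ẋ)/dt = (1.327056692−1.606808473)/0.049439 = -5.658524
  θ̈ = (θ̇'−θ̇)/dt = (-1.573378304−-1.913990425)/0.049439 = 6.889543
  sinθ=-0.035309, cosθ=0.999376
  F = (M+m)·ẍ + m·l·cosθ·θ̈ − m·l·sinθ·θ̇² = -11.270569 + 1.925069 − -0.036165 = -9.309335
step 3→4:
  ẍ = (ẋ'−ẋ)/dt = (1.324509065−1.327056692)/0.049439 = -0.051531
  θ̈ = (θ̇'−θ̇)/dt = (-1.651659525−-1.573378304)/0.049439 = -1.583390
  sinθ=-0.129577, cosθ=0.991569
  F = (M+m)·ẍ + m·l·cosθ·θ̈ − m·l·sinθ·θ̇² = -0.102638 + -0.438973 − -0.089685 = -0.451926
step 4→5:
  ẍ = (ẋ'−ẋ)/dt = (1.132850629−1.324509065)/0.049439 = -3.876665
  θ̈ = (θ̇'−θ̇)/dt = (-1.538084044−-1.651659525)/0.049439 = 2.297285
  sinθ=-0.206238, cosθ=0.978502
  F = (M+m)·ẍ + m·l·cosθ·θ̈ − m·l·sinθ·θ̇² = -7.721487 + 0.628497 − -0.157303 = -6.935687
step 5→6:
  ẍ = (ẋ'−ẋ)/dt = (1.079490270−1.132850629)/0.049439 = -1.079317
  θ̈ = (θ̇'−θ̇)/dt = (-1.651328319−-1.538084044)/0.049439 = -2.290586
  sinθ=-0.285363, cosθ=0.958420
  F = (M+m)·ẍ + m·l·cosθ·θ̈ − m·l·sinθ·θ̇² = -2.149769 + -0.613803 − -0.188749 = -2.574823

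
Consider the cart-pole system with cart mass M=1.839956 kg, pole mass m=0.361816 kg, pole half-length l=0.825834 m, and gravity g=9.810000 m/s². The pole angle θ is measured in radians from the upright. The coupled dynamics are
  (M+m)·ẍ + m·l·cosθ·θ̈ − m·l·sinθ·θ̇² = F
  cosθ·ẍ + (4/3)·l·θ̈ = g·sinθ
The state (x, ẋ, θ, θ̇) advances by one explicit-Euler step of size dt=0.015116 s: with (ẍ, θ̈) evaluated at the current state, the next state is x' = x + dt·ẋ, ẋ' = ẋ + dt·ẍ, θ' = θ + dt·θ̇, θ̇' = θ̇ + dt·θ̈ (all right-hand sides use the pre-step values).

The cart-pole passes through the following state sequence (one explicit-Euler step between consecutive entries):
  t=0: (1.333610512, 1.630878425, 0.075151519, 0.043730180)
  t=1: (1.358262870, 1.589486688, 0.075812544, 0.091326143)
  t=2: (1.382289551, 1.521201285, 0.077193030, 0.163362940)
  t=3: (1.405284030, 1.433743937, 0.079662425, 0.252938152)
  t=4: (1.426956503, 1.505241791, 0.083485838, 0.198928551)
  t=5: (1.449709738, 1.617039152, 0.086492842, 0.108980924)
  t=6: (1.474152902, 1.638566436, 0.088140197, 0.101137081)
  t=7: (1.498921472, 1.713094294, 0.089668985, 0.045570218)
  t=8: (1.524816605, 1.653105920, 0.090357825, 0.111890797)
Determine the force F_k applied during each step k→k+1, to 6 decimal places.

step 0→1:
  ẍ = (ẋ'−ẋ)/dt = (1.589486688−1.630878425)/0.015116 = -2.738273
  θ̈ = (θ̇'−θ̇)/dt = (0.091326143−0.043730180)/0.015116 = 3.148714
  sinθ=0.075081, cosθ=0.997177
  F = (M+m)·ẍ + m·l·cosθ·θ̈ − m·l·sinθ·θ̇² = -6.029053 + 0.938180 − 0.000043 = -5.090916
step 1→2:
  ẍ = (ẋ'−ẋ)/dt = (1.521201285−1.589486688)/0.015116 = -4.517425
  θ̈ = (θ̇'−θ̇)/dt = (0.163362940−0.091326143)/0.015116 = 4.765599
  sinθ=0.075740, cosθ=0.997128
  F = (M+m)·ẍ + m·l·cosθ·θ̈ − m·l·sinθ·θ̇² = -9.946341 + 1.419871 − 0.000189 = -8.526659
step 2→3:
  ẍ = (ẋ'−ẋ)/dt = (1.433743937−1.521201285)/0.015116 = -5.785747
  θ̈ = (θ̇'−θ̇)/dt = (0.252938152−0.163362940)/0.015116 = 5.925854
  sinθ=0.077116, cosθ=0.997022
  F = (M+m)·ẍ + m·l·cosθ·θ̈ − m·l·sinθ·θ̇² = -12.738895 + 1.765372 − 0.000615 = -10.974138
step 3→4:
  ẍ = (ẋ'−ẋ)/dt = (1.505241791−1.433743937)/0.015116 = 4.729945
  θ̈ = (θ̇'−θ̇)/dt = (0.198928551−0.252938152)/0.015116 = -3.573009
  sinθ=0.079578, cosθ=0.996829
  F = (M+m)·ẍ + m·l·cosθ·θ̈ − m·l·sinθ·θ̇² = 10.414261 + -1.064229 − 0.001521 = 9.348511
step 4→5:
  ẍ = (ẋ'−ẋ)/dt = (1.617039152−1.505241791)/0.015116 = 7.395962
  θ̈ = (θ̇'−θ̇)/dt = (0.108980924−0.198928551)/0.015116 = -5.950491
  sinθ=0.083389, cosθ=0.996517
  F = (M+m)·ẍ + m·l·cosθ·θ̈ − m·l·sinθ·θ̇² = 16.284222 + -1.771814 − 0.000986 = 14.511422
step 5→6:
  ẍ = (ẋ'−ẋ)/dt = (1.638566436−1.617039152)/0.015116 = 1.424139
  θ̈ = (θ̇'−θ̇)/dt = (0.101137081−0.108980924)/0.015116 = -0.518910
  sinθ=0.086385, cosθ=0.996262
  F = (M+m)·ẍ + m·l·cosθ·θ̈ − m·l·sinθ·θ̇² = 3.135629 + -0.154471 − 0.000307 = 2.980852
step 6→7:
  ẍ = (ẋ'−ẋ)/dt = (1.713094294−1.638566436)/0.015116 = 4.930395
  θ̈ = (θ̇'−θ̇)/dt = (0.045570218−0.101137081)/0.015116 = -3.676030
  sinθ=0.088026, cosθ=0.996118
  F = (M+m)·ẍ + m·l·cosθ·θ̈ − m·l·sinθ·θ̇² = 10.855607 + -1.094134 − 0.000269 = 9.761204
step 7→8:
  ẍ = (ẋ'−ẋ)/dt = (1.653105920−1.713094294)/0.015116 = -3.968535
  θ̈ = (θ̇'−θ̇)/dt = (0.111890797−0.045570218)/0.015116 = 4.387442
  sinθ=0.089549, cosθ=0.995982
  F = (M+m)·ẍ + m·l·cosθ·θ̈ − m·l·sinθ·θ̇² = -8.737809 + 1.305701 − 0.000056 = -7.432164

F_0 = -5.090916 N
F_1 = -8.526659 N
F_2 = -10.974138 N
F_3 = 9.348511 N
F_4 = 14.511422 N
F_5 = 2.980852 N
F_6 = 9.761204 N
F_7 = -7.432164 N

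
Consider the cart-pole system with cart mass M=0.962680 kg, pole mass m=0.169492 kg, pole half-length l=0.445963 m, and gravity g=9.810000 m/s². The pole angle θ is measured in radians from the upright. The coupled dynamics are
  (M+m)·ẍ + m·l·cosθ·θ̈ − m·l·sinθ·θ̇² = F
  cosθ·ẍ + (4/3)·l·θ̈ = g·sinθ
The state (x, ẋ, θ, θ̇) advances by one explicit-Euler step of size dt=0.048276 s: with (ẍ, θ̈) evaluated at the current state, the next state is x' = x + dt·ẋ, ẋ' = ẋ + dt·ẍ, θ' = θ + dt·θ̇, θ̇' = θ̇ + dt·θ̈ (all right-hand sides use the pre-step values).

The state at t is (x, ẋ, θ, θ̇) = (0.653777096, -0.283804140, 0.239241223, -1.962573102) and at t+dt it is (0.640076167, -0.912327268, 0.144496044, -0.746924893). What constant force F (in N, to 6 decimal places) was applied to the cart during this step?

ẍ = (ẋ'−ẋ)/dt = (-0.912327268−-0.283804140)/0.048276 = -13.019370
θ̈ = (θ̇'−θ̇)/dt = (-0.746924893−-1.962573102)/0.048276 = 25.181212
sinθ=0.236966, cosθ=0.971518
F = (M+m)·ẍ + m·l·cosθ·θ̈ − m·l·sinθ·θ̇² = -14.740167 + 1.849164 − 0.068990 = -12.959992

F = -12.959992 N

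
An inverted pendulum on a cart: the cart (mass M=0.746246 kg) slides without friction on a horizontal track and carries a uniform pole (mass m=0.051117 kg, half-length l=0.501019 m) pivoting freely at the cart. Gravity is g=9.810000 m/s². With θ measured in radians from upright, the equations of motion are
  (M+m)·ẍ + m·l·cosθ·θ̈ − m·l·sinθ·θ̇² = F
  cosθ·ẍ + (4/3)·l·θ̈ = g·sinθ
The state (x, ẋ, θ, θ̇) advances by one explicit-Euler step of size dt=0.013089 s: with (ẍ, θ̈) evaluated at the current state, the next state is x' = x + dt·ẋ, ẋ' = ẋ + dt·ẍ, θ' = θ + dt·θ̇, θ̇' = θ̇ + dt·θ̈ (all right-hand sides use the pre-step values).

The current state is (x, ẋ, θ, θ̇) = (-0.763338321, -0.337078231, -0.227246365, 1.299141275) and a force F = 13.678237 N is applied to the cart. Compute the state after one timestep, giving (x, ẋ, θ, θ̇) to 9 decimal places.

(-0.767750338, -0.100554793, -0.210241905, 0.910875797)

sinθ=-0.225295541, cosθ=0.974290470
temp = (F + m·l·θ̇²·sinθ)/(M+m) = (13.678237 + -0.009738340)/0.797363 = 17.142128065
θ̈ = (g·sinθ − cosθ·temp)/(l·(4/3 − m·cos²θ/(M+m))) = -29.663494368
ẍ = temp − m·l·θ̈·cosθ/(M+m) = 18.070397901
Euler: x'=-0.763338321+0.013089·-0.337078231=-0.767750338, ẋ'=-0.337078231+0.013089·18.070397901=-0.100554793
       θ'=-0.227246365+0.013089·1.299141275=-0.210241905, θ̇'=1.299141275+0.013089·-29.663494368=0.910875797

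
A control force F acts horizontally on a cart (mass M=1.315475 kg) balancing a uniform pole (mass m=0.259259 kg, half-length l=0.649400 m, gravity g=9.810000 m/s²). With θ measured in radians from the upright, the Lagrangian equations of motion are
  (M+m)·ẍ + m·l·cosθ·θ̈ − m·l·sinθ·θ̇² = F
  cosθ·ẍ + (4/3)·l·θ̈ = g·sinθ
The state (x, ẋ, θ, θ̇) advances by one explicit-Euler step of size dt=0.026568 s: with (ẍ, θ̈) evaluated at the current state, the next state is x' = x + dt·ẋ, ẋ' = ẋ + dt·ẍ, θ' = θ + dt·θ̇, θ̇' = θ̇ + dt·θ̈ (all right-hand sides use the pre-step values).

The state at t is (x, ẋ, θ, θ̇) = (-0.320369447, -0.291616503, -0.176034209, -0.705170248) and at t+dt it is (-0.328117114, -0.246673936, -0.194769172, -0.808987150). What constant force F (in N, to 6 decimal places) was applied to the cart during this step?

ẍ = (ẋ'−ẋ)/dt = (-0.246673936−-0.291616503)/0.026568 = 1.691605
θ̈ = (θ̇'−θ̇)/dt = (-0.808987150−-0.705170248)/0.026568 = -3.907592
sinθ=-0.175126, cosθ=0.984546
F = (M+m)·ẍ + m·l·cosθ·θ̈ − m·l·sinθ·θ̇² = 2.663828 + -0.647726 − -0.014662 = 2.030764

F = 2.030764 N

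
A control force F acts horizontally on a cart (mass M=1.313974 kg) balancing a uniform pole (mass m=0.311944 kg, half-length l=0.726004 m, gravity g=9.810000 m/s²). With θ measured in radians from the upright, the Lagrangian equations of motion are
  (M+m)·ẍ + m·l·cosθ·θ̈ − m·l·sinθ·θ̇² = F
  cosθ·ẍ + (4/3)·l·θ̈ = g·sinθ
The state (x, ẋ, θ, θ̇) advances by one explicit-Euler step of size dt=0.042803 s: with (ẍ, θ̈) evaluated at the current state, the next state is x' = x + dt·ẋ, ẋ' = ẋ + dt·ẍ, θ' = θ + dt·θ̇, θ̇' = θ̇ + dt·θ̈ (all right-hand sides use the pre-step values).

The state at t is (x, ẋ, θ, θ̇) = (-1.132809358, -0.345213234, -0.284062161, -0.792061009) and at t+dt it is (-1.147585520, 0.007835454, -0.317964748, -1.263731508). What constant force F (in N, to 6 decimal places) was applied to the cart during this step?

F = 11.055136 N

ẍ = (ẋ'−ẋ)/dt = (0.007835454−-0.345213234)/0.042803 = 8.248223
θ̈ = (θ̇'−θ̇)/dt = (-1.263731508−-0.792061009)/0.042803 = -11.019566
sinθ=-0.280257, cosθ=0.959925
F = (M+m)·ẍ + m·l·cosθ·θ̈ − m·l·sinθ·θ̇² = 13.410934 + -2.395617 − -0.039819 = 11.055136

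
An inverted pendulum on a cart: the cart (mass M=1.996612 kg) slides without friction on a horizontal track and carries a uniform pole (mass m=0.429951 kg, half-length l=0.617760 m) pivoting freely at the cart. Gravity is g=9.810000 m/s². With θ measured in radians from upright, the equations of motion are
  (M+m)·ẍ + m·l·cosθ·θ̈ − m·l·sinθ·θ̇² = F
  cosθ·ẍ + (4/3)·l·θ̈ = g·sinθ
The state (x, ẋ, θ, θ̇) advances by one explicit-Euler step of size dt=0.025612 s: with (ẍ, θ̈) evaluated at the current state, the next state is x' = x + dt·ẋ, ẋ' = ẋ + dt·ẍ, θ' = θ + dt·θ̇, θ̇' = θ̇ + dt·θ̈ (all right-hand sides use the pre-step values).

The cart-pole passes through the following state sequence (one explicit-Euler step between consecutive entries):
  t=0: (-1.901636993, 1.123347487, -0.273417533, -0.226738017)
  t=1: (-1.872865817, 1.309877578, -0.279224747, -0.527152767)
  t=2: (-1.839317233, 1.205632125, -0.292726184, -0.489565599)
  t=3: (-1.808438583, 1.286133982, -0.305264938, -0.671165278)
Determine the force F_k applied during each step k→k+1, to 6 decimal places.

F_0 = 14.676453 N
F_1 = -9.481509 N
F_2 = 5.842226 N

step 0→1:
  ẍ = (ẋ'−ẋ)/dt = (1.309877578−1.123347487)/0.025612 = 7.282918
  θ̈ = (θ̇'−θ̇)/dt = (-0.527152767−-0.226738017)/0.025612 = -11.729453
  sinθ=-0.270024, cosθ=0.962854
  F = (M+m)·ẍ + m·l·cosθ·θ̈ − m·l·sinθ·θ̇² = 17.672459 + -2.999693 − -0.003687 = 14.676453
step 1→2:
  ẍ = (ẋ'−ẋ)/dt = (1.205632125−1.309877578)/0.025612 = -4.070180
  θ̈ = (θ̇'−θ̇)/dt = (-0.489565599−-0.527152767)/0.025612 = 1.467561
  sinθ=-0.275611, cosθ=0.961269
  F = (M+m)·ẍ + m·l·cosθ·θ̈ − m·l·sinθ·θ̇² = -9.876548 + 0.374697 − -0.020343 = -9.481509
step 2→3:
  ẍ = (ẋ'−ẋ)/dt = (1.286133982−1.205632125)/0.025612 = 3.143130
  θ̈ = (θ̇'−θ̇)/dt = (-0.671165278−-0.489565599)/0.025612 = -7.090414
  sinθ=-0.288564, cosθ=0.957461
  F = (M+m)·ẍ + m·l·cosθ·θ̈ − m·l·sinθ·θ̇² = 7.627004 + -1.803148 − -0.018370 = 5.842226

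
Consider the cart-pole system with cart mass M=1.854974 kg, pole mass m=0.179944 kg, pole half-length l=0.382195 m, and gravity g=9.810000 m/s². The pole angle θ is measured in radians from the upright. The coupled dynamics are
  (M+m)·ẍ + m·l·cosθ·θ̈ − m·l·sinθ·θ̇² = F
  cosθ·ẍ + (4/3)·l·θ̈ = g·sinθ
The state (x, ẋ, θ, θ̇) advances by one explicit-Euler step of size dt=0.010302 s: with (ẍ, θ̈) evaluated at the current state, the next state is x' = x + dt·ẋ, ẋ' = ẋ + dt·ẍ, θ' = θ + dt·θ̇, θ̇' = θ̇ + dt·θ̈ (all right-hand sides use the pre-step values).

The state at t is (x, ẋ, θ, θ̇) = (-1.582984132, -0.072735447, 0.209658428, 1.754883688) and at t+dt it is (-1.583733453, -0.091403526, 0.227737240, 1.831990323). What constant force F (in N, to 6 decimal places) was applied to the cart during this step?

ẍ = (ẋ'−ẋ)/dt = (-0.091403526−-0.072735447)/0.010302 = -1.812083
θ̈ = (θ̇'−θ̇)/dt = (1.831990323−1.754883688)/0.010302 = 7.484628
sinθ=0.208126, cosθ=0.978102
F = (M+m)·ẍ + m·l·cosθ·θ̈ − m·l·sinθ·θ̇² = -3.687440 + 0.503474 − 0.044080 = -3.228047

F = -3.228047 N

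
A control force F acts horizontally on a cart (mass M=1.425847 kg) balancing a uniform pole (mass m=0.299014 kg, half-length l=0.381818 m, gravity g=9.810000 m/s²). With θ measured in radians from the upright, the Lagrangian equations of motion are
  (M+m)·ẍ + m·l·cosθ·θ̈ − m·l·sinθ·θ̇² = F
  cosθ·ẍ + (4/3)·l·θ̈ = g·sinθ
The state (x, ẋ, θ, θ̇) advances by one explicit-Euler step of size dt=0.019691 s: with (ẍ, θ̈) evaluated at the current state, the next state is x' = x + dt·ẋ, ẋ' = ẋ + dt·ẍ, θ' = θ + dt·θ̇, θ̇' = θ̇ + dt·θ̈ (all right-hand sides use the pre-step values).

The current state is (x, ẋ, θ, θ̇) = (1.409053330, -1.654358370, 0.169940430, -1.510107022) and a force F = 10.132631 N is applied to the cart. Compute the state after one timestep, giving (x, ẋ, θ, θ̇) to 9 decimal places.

sinθ=0.169123637, cosθ=0.985594843
temp = (F + m·l·θ̇²·sinθ)/(M+m) = (10.132631 + 0.044031926)/1.724861 = 5.899990159
θ̈ = (g·sinθ − cosθ·temp)/(l·(4/3 − m·cos²θ/(M+m))) = -9.343426494
ẍ = temp − m·l·θ̈·cosθ/(M+m) = 6.509524831
Euler: x'=1.409053330+0.019691·-1.654358370=1.376477359, ẋ'=-1.654358370+0.019691·6.509524831=-1.526179317
       θ'=0.169940430+0.019691·-1.510107022=0.140204913, θ̇'=-1.510107022+0.019691·-9.343426494=-1.694088433

(1.376477359, -1.526179317, 0.140204913, -1.694088433)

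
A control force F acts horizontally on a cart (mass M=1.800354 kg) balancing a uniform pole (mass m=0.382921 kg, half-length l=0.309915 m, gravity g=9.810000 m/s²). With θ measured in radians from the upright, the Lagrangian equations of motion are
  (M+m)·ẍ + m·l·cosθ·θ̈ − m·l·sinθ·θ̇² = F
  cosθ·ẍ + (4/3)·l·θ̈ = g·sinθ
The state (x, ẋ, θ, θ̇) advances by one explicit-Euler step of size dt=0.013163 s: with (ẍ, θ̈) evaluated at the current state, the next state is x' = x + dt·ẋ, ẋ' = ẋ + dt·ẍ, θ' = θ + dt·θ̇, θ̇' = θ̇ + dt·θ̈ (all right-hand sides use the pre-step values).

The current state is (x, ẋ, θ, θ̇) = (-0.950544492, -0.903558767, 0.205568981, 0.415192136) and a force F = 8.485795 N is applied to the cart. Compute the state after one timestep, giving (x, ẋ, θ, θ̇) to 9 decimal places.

(-0.962438036, -0.848873112, 0.211034155, 0.349425984)

sinθ=0.204124194, cosθ=0.978945000
temp = (F + m·l·θ̇²·sinθ)/(M+m) = (8.485795 + 0.004175846)/2.183275 = 3.888640160
θ̈ = (g·sinθ − cosθ·temp)/(l·(4/3 − m·cos²θ/(M+m))) = -4.996288969
ẍ = temp − m·l·θ̈·cosθ/(M+m) = 4.154497822
Euler: x'=-0.950544492+0.013163·-0.903558767=-0.962438036, ẋ'=-0.903558767+0.013163·4.154497822=-0.848873112
       θ'=0.205568981+0.013163·0.415192136=0.211034155, θ̇'=0.415192136+0.013163·-4.996288969=0.349425984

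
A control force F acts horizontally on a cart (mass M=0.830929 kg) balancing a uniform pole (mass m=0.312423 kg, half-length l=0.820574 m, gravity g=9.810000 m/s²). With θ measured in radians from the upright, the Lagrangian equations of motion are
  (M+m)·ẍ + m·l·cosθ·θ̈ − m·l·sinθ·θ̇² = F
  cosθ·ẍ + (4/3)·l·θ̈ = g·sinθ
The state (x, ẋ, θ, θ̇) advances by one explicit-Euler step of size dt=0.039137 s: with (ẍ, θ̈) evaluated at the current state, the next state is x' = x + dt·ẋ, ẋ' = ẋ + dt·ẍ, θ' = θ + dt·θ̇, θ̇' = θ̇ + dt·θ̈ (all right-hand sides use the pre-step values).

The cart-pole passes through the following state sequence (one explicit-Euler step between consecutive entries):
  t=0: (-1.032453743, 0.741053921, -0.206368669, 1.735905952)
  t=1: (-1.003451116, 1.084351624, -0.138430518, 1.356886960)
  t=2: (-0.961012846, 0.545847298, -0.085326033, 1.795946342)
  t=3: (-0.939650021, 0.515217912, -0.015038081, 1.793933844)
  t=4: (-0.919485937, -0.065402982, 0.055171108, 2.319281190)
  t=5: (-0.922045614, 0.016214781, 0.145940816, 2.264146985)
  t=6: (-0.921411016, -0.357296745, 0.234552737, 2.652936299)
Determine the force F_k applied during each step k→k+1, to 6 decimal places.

step 0→1:
  ẍ = (ẋ'−ẋ)/dt = (1.084351624−0.741053921)/0.039137 = 8.771692
  θ̈ = (θ̇'−θ̇)/dt = (1.356886960−1.735905952)/0.039137 = -9.684416
  sinθ=-0.204907, cosθ=0.978781
  F = (M+m)·ẍ + m·l·cosθ·θ̈ − m·l·sinθ·θ̇² = 10.029131 + -2.430076 − -0.158296 = 7.757351
step 1→2:
  ẍ = (ẋ'−ẋ)/dt = (0.545847298−1.084351624)/0.039137 = -13.759469
  θ̈ = (θ̇'−θ̇)/dt = (1.795946342−1.356886960)/0.039137 = 11.218524
  sinθ=-0.137989, cosθ=0.990434
  F = (M+m)·ẍ + m·l·cosθ·θ̈ − m·l·sinθ·θ̇² = -15.731916 + 2.848537 − -0.065132 = -12.818247
step 2→3:
  ẍ = (ẋ'−ẋ)/dt = (0.515217912−0.545847298)/0.039137 = -0.782620
  θ̈ = (θ̇'−θ̇)/dt = (1.793933844−1.795946342)/0.039137 = -0.051422
  sinθ=-0.085223, cosθ=0.996362
  F = (M+m)·ẍ + m·l·cosθ·θ̈ − m·l·sinθ·θ̇² = -0.894810 + -0.013135 − -0.070470 = -0.837475
step 3→4:
  ẍ = (ẋ'−ẋ)/dt = (-0.065402982−0.515217912)/0.039137 = -14.835600
  θ̈ = (θ̇'−θ̇)/dt = (2.319281190−1.793933844)/0.039137 = 13.423291
  sinθ=-0.015038, cosθ=0.999887
  F = (M+m)·ẍ + m·l·cosθ·θ̈ − m·l·sinθ·θ̇² = -16.962313 + 3.440889 − -0.012407 = -13.509018
step 4→5:
  ẍ = (ẋ'−ẋ)/dt = (0.016214781−-0.065402982)/0.039137 = 2.085437
  θ̈ = (θ̇'−θ̇)/dt = (2.264146985−2.319281190)/0.039137 = -1.408749
  sinθ=0.055143, cosθ=0.998478
  F = (M+m)·ẍ + m·l·cosθ·θ̈ − m·l·sinθ·θ̇² = 2.384389 + -0.360606 − 0.076043 = 1.947740
step 5→6:
  ẍ = (ẋ'−ẋ)/dt = (-0.357296745−0.016214781)/0.039137 = -9.543693
  θ̈ = (θ̇'−θ̇)/dt = (2.652936299−2.264146985)/0.039137 = 9.934060
  sinθ=0.145423, cosθ=0.989370
  F = (M+m)·ẍ + m·l·cosθ·θ̈ − m·l·sinθ·θ̇² = -10.911801 + 2.519684 − 0.191119 = -8.583236

F_0 = 7.757351 N
F_1 = -12.818247 N
F_2 = -0.837475 N
F_3 = -13.509018 N
F_4 = 1.947740 N
F_5 = -8.583236 N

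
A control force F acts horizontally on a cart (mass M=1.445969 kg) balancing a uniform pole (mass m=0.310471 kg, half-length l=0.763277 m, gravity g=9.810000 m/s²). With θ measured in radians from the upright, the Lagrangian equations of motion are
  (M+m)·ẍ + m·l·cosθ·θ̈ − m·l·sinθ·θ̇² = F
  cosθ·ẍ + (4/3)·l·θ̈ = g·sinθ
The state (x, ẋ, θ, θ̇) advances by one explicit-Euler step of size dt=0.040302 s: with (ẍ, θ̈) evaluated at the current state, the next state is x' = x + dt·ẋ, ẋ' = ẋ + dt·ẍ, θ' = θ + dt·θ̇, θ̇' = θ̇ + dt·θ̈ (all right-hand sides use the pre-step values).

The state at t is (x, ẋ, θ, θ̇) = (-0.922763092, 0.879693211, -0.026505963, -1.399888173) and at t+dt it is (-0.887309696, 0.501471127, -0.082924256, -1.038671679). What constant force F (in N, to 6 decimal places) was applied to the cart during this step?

F = -14.348147 N

ẍ = (ẋ'−ẋ)/dt = (0.501471127−0.879693211)/0.040302 = -9.384698
θ̈ = (θ̇'−θ̇)/dt = (-1.038671679−-1.399888173)/0.040302 = 8.962744
sinθ=-0.026503, cosθ=0.999649
F = (M+m)·ẍ + m·l·cosθ·θ̈ − m·l·sinθ·θ̇² = -16.483658 + 2.123203 − -0.012308 = -14.348147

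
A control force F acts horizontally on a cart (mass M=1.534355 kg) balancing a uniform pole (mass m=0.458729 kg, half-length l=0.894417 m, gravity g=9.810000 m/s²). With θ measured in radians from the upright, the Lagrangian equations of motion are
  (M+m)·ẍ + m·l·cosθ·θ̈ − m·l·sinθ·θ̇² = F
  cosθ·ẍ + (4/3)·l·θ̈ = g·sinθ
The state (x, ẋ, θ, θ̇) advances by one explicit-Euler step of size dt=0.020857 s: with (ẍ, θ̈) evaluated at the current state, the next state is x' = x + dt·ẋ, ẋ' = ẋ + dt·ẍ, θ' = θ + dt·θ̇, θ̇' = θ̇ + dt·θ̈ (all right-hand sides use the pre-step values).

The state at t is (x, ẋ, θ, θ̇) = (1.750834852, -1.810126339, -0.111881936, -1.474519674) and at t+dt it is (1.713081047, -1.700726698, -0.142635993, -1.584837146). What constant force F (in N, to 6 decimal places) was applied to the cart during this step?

ẍ = (ẋ'−ẋ)/dt = (-1.700726698−-1.810126339)/0.020857 = 5.245224
θ̈ = (θ̇'−θ̇)/dt = (-1.584837146−-1.474519674)/0.020857 = -5.289230
sinθ=-0.111649, cosθ=0.993748
F = (M+m)·ẍ + m·l·cosθ·θ̈ − m·l·sinθ·θ̇² = 10.454172 + -2.156576 − -0.099598 = 8.397194

F = 8.397194 N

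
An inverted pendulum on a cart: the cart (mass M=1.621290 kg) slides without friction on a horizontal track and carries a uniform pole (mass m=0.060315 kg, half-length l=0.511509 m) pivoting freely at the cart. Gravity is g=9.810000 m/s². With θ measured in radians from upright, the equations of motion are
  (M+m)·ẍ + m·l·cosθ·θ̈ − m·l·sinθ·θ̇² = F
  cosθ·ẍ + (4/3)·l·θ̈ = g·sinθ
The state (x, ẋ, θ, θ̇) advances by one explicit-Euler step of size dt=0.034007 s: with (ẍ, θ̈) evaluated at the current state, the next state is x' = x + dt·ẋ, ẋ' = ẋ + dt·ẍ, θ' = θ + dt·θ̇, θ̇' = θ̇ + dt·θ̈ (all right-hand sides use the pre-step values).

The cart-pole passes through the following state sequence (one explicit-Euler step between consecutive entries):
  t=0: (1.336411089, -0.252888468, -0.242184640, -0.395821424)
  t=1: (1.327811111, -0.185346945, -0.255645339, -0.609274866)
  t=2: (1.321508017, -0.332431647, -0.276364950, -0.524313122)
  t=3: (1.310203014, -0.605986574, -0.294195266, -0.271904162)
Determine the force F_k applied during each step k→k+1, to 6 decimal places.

F_0 = 3.153009 N
F_1 = -7.195691 N
F_2 = -13.304346 N

step 0→1:
  ẍ = (ẋ'−ẋ)/dt = (-0.185346945−-0.252888468)/0.034007 = 1.986106
  θ̈ = (θ̇'−θ̇)/dt = (-0.609274866−-0.395821424)/0.034007 = -6.276750
  sinθ=-0.239824, cosθ=0.970816
  F = (M+m)·ẍ + m·l·cosθ·θ̈ − m·l·sinθ·θ̇² = 3.339847 + -0.187997 − -0.001159 = 3.153009
step 1→2:
  ẍ = (ẋ'−ẋ)/dt = (-0.332431647−-0.185346945)/0.034007 = -4.325130
  θ̈ = (θ̇'−θ̇)/dt = (-0.524313122−-0.609274866)/0.034007 = 2.498360
  sinθ=-0.252870, cosθ=0.967500
  F = (M+m)·ẍ + m·l·cosθ·θ̈ − m·l·sinθ·θ̇² = -7.273161 + 0.074574 − -0.002896 = -7.195691
step 2→3:
  ẍ = (ẋ'−ẋ)/dt = (-0.605986574−-0.332431647)/0.034007 = -8.044077
  θ̈ = (θ̇'−θ̇)/dt = (-0.271904162−-0.524313122)/0.034007 = 7.422265
  sinθ=-0.272860, cosθ=0.962054
  F = (M+m)·ẍ + m·l·cosθ·θ̈ − m·l·sinθ·θ̇² = -13.526960 + 0.220300 − -0.002314 = -13.304346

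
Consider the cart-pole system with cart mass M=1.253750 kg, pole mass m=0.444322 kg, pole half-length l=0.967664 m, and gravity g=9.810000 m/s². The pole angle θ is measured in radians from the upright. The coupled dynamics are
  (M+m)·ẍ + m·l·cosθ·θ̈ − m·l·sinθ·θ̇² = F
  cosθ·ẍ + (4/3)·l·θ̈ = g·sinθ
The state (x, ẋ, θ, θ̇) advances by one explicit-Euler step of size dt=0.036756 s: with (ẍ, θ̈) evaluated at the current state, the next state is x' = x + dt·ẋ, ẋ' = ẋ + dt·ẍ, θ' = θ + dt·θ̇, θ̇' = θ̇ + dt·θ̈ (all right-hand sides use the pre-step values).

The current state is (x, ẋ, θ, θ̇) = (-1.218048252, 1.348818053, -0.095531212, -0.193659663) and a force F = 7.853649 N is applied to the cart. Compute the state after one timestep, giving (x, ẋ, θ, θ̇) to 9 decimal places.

sinθ=-0.095385972, cosθ=0.995440363
temp = (F + m·l·θ̇²·sinθ)/(M+m) = (7.853649 + -0.001538102)/1.698072 = 4.624133074
θ̈ = (g·sinθ − cosθ·temp)/(l·(4/3 − m·cos²θ/(M+m))) = -5.329234778
ẍ = temp − m·l·θ̈·cosθ/(M+m) = 5.967350757
Euler: x'=-1.218048252+0.036756·1.348818053=-1.168471096, ẋ'=1.348818053+0.036756·5.967350757=1.568153997
       θ'=-0.095531212+0.036756·-0.193659663=-0.102649367, θ̇'=-0.193659663+0.036756·-5.329234778=-0.389541016

(-1.168471096, 1.568153997, -0.102649367, -0.389541016)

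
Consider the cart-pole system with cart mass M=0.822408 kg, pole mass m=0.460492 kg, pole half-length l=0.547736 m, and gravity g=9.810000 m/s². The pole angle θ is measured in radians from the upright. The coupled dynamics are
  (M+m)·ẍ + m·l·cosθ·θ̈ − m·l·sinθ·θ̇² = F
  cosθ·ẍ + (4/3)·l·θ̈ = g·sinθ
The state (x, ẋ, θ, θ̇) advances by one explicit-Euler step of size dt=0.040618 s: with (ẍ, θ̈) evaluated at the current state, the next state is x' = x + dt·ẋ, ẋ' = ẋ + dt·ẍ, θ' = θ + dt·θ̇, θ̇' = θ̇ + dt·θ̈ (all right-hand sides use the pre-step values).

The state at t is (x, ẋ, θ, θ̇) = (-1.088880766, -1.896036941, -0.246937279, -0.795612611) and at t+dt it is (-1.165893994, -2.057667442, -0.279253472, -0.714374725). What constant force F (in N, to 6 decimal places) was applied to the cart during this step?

F = -4.576830 N

ẍ = (ẋ'−ẋ)/dt = (-2.057667442−-1.896036941)/0.040618 = -3.979283
θ̈ = (θ̇'−θ̇)/dt = (-0.714374725−-0.795612611)/0.040618 = 2.000046
sinθ=-0.244435, cosθ=0.969666
F = (M+m)·ẍ + m·l·cosθ·θ̈ − m·l·sinθ·θ̇² = -5.105022 + 0.489165 − -0.039027 = -4.576830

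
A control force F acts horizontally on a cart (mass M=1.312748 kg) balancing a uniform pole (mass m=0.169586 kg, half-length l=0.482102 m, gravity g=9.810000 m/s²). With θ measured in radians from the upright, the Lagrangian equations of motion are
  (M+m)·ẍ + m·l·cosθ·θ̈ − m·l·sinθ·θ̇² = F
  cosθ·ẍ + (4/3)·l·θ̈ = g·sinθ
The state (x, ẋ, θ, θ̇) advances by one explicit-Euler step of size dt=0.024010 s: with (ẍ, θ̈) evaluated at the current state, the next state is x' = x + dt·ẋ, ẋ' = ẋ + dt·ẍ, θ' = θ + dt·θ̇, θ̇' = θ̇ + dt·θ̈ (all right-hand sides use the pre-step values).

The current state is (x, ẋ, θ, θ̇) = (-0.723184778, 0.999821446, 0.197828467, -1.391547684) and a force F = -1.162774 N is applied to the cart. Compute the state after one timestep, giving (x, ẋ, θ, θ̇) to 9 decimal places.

sinθ=0.196540617, cosθ=0.980495684
temp = (F + m·l·θ̇²·sinθ)/(M+m) = (-1.162774 + 0.031115546)/1.482334 = -0.763430140
θ̈ = (g·sinθ − cosθ·temp)/(l·(4/3 − m·cos²θ/(M+m))) = 4.538320102
ẍ = temp − m·l·θ̈·cosθ/(M+m) = -1.008857893
Euler: x'=-0.723184778+0.024010·0.999821446=-0.699179065, ẋ'=0.999821446+0.024010·-1.008857893=0.975598768
       θ'=0.197828467+0.024010·-1.391547684=0.164417407, θ̇'=-1.391547684+0.024010·4.538320102=-1.282582618

(-0.699179065, 0.975598768, 0.164417407, -1.282582618)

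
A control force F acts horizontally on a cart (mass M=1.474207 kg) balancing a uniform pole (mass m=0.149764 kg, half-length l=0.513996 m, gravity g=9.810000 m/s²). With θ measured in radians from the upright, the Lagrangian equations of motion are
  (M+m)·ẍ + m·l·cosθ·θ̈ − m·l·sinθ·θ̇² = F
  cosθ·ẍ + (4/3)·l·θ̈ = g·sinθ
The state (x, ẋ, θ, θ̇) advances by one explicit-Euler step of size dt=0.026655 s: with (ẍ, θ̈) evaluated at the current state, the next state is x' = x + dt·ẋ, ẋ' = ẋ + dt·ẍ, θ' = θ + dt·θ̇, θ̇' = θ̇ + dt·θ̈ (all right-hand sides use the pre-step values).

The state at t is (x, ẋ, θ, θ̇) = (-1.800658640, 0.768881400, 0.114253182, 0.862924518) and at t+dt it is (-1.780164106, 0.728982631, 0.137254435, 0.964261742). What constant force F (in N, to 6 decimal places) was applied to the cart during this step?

F = -2.146642 N

ẍ = (ẋ'−ẋ)/dt = (0.728982631−0.768881400)/0.026655 = -1.496859
θ̈ = (θ̇'−θ̇)/dt = (0.964261742−0.862924518)/0.026655 = 3.801809
sinθ=0.114005, cosθ=0.993480
F = (M+m)·ẍ + m·l·cosθ·θ̈ − m·l·sinθ·θ̇² = -2.430855 + 0.290748 − 0.006535 = -2.146642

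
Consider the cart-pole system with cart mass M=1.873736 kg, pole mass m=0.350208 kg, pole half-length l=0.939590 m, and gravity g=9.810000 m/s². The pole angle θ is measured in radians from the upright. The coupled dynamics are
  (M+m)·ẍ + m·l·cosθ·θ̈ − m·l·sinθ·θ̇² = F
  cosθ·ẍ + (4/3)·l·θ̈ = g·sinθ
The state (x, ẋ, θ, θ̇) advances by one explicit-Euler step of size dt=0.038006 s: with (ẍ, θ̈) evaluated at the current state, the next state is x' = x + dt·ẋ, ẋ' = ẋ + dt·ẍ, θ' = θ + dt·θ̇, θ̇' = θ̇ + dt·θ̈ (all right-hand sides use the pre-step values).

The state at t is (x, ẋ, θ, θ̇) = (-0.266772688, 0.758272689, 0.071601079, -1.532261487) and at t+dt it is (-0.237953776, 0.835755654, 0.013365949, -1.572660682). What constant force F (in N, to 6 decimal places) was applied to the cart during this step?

ẍ = (ẋ'−ẋ)/dt = (0.835755654−0.758272689)/0.038006 = 2.038703
θ̈ = (θ̇'−θ̇)/dt = (-1.572660682−-1.532261487)/0.038006 = -1.062969
sinθ=0.071540, cosθ=0.997438
F = (M+m)·ẍ + m·l·cosθ·θ̈ − m·l·sinθ·θ̇² = 4.533962 + -0.348876 − 0.055269 = 4.129818

F = 4.129818 N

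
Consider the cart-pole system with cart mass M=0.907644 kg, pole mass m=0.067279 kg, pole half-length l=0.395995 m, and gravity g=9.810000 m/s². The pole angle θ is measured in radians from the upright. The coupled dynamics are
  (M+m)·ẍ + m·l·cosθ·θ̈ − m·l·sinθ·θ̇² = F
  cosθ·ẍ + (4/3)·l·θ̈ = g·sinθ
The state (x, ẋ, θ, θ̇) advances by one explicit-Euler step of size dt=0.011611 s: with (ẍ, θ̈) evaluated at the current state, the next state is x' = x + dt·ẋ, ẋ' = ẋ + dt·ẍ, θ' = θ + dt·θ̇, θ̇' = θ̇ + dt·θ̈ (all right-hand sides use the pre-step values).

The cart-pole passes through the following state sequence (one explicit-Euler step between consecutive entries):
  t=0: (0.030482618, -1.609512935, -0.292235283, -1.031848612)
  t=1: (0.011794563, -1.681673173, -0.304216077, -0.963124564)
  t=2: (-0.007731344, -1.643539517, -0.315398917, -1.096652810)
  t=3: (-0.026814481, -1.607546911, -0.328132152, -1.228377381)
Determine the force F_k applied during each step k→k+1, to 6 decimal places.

F_0 = -5.899790 N
F_1 = 2.916993 N
F_2 = 2.744734 N

step 0→1:
  ẍ = (ẋ'−ẋ)/dt = (-1.681673173−-1.609512935)/0.011611 = -6.214817
  θ̈ = (θ̇'−θ̇)/dt = (-0.963124564−-1.031848612)/0.011611 = 5.918874
  sinθ=-0.288093, cosθ=0.957602
  F = (M+m)·ẍ + m·l·cosθ·θ̈ − m·l·sinθ·θ̇² = -6.058968 + 0.151006 − -0.008172 = -5.899790
step 1→2:
  ẍ = (ẋ'−ẋ)/dt = (-1.643539517−-1.681673173)/0.011611 = 3.284270
  θ̈ = (θ̇'−θ̇)/dt = (-1.096652810−-0.963124564)/0.011611 = -11.500150
  sinθ=-0.299545, cosθ=0.954082
  F = (M+m)·ẍ + m·l·cosθ·θ̈ − m·l·sinθ·θ̇² = 3.201910 + -0.292320 − -0.007403 = 2.916993
step 2→3:
  ẍ = (ẋ'−ẋ)/dt = (-1.607546911−-1.643539517)/0.011611 = 3.099871
  θ̈ = (θ̇'−θ̇)/dt = (-1.228377381−-1.096652810)/0.011611 = -11.344809
  sinθ=-0.310196, cosθ=0.950673
  F = (M+m)·ẍ + m·l·cosθ·θ̈ − m·l·sinθ·θ̇² = 3.022136 + -0.287341 − -0.009939 = 2.744734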